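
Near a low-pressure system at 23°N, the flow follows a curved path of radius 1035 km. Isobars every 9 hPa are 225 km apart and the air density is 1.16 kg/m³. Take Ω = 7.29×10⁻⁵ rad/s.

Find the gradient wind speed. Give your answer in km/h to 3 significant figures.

Coriolis parameter at 23°N:
f = 2Ω sin φ = 2 × 7.29×10⁻⁵ × sin 23° = 5.70×10⁻⁵ s⁻¹
Pressure gradient: |∂P/∂n| = 900 Pa / 225000 m = 4.00×10⁻³ Pa/m
Geostrophic speed: V_g = |∂P/∂n|/(fρ) = 4.00×10⁻³/(5.70×10⁻⁵ × 1.16) = 60.5 m/s
Around a low, centrifugal force acts outward with Coriolis, so pressure-gradient force balances both:
(1/ρ)|∂P/∂n| = fV + V²/R  →  V² + fR·V − fR·V_g = 0
With fR = 5.70×10⁻⁵ × 1035×10³ m = 59.0 m/s:
V = [−fR + √((fR)² + 4 fR V_g)]/2 = [−59.0 + √(59.0² + 4×59.0×60.5)]/2 = 37.1 m/s
Subgeostrophic (V < V_g = 60.5 m/s), as expected around a low.
Converting: 37.1 m/s × 3.6 = 134 km/h

134 km/h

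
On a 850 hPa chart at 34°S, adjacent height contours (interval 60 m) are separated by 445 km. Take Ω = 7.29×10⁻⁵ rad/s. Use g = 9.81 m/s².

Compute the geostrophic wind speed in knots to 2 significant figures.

Coriolis parameter at 34°S:
f = 2Ω sin φ = 2 × 7.29×10⁻⁵ × sin 34° = 8.15×10⁻⁵ s⁻¹
Height gradient: |∂Z/∂n| = 60 m / 445000 m = 1.35×10⁻⁴
On a pressure surface, geostrophic balance gives V_g = (g/f)|∂Z/∂n|:
V_g = 9.81 × 1.35×10⁻⁴ / 8.15×10⁻⁵ = 16.2 m/s
Converting: 16.2 m/s × 1.944 = 32 knots

32 knots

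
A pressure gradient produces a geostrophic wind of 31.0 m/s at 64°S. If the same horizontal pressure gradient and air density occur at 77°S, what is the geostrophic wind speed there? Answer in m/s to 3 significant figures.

With the same pressure gradient and density, V_g ∝ 1/f ∝ 1/sin φ.
V₂ = V₁ · sin φ₁ / sin φ₂ = 31.0 × sin 64° / sin 77°
V₂ = 31.0 × 0.8988/0.9744 = 28.6 m/s

28.6 m/s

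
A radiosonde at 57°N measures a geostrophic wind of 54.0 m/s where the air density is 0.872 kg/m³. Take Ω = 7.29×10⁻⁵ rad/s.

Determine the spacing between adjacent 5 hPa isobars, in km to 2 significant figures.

87 km

Coriolis parameter at 57°N:
f = 2Ω sin φ = 2 × 7.29×10⁻⁵ × sin 57° = 1.22×10⁻⁴ s⁻¹
Geostrophic balance rearranged: |∂P/∂n| = f ρ V_g
|∂P/∂n| = 1.22×10⁻⁴ × 0.872 × 54.0 = 5.76×10⁻³ Pa/m
Isobar spacing: Δn = ΔP/|∂P/∂n| = 500 Pa / 5.76×10⁻³ Pa/m = 86838 m ≈ 87 km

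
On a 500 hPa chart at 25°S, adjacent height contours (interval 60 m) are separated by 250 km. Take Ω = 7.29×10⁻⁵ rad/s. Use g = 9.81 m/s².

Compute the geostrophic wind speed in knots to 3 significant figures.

Coriolis parameter at 25°S:
f = 2Ω sin φ = 2 × 7.29×10⁻⁵ × sin 25° = 6.16×10⁻⁵ s⁻¹
Height gradient: |∂Z/∂n| = 60 m / 250000 m = 2.40×10⁻⁴
On a pressure surface, geostrophic balance gives V_g = (g/f)|∂Z/∂n|:
V_g = 9.81 × 2.40×10⁻⁴ / 6.16×10⁻⁵ = 38.2 m/s
Converting: 38.2 m/s × 1.944 = 74.3 knots

74.3 knots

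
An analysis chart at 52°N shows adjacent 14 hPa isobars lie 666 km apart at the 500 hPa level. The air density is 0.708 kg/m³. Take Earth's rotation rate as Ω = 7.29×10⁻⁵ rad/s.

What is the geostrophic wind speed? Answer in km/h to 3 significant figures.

93.0 km/h

Coriolis parameter at 52°N:
f = 2Ω sin φ = 2 × 7.29×10⁻⁵ × sin 52° = 1.15×10⁻⁴ s⁻¹
Pressure gradient: |∂P/∂n| = 1400 Pa / 666000 m = 2.10×10⁻³ Pa/m
Geostrophic balance (pressure-gradient force = Coriolis force):
V_g = (1/(fρ)) |∂P/∂n| = 2.10×10⁻³ / (1.15×10⁻⁴ × 0.708) = 25.8 m/s
Converting: 25.8 m/s × 3.6 = 93.0 km/h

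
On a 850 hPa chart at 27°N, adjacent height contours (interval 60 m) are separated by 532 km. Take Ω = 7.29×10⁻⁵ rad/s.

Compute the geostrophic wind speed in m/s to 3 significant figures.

16.7 m/s

Coriolis parameter at 27°N:
f = 2Ω sin φ = 2 × 7.29×10⁻⁵ × sin 27° = 6.62×10⁻⁵ s⁻¹
Height gradient: |∂Z/∂n| = 60 m / 532000 m = 1.13×10⁻⁴
On a pressure surface, geostrophic balance gives V_g = (g/f)|∂Z/∂n|:
V_g = 9.81 × 1.13×10⁻⁴ / 6.62×10⁻⁵ = 16.7 m/s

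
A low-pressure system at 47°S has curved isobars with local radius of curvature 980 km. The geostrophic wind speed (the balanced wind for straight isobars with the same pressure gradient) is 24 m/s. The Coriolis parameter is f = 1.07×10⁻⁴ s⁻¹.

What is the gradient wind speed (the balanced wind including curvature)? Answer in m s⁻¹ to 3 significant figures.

20.1 m s⁻¹

Around a low, centrifugal force acts outward with Coriolis, so pressure-gradient force balances both:
(1/ρ)|∂P/∂n| = fV + V²/R  →  V² + fR·V − fR·V_g = 0
With fR = 1.07×10⁻⁴ × 980×10³ m = 105 m/s:
V = [−fR + √((fR)² + 4 fR V_g)]/2 = [−105 + √(105² + 4×105×24)]/2 = 20.1 m/s
Subgeostrophic (V < V_g = 24 m/s), as expected around a low.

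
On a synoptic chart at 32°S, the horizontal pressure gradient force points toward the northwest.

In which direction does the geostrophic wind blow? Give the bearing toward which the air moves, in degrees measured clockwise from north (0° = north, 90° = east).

225°

The pressure-gradient force points toward the northwest (bearing 315°).
Geostrophic balance: in the Southern Hemisphere the Coriolis force deflects motion to the left, so the geostrophic wind blows 90° to the left of the pressure-gradient force (low pressure on the right).
Rotating 315° by 90° counterclockwise gives 225° — the wind blows toward the southwest.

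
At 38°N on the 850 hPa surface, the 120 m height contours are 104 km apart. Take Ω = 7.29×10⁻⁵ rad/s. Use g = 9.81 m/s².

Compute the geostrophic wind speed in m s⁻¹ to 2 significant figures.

Coriolis parameter at 38°N:
f = 2Ω sin φ = 2 × 7.29×10⁻⁵ × sin 38° = 8.98×10⁻⁵ s⁻¹
Height gradient: |∂Z/∂n| = 120 m / 104000 m = 1.15×10⁻³
On a pressure surface, geostrophic balance gives V_g = (g/f)|∂Z/∂n|:
V_g = 9.81 × 1.15×10⁻³ / 8.98×10⁻⁵ = 126 m/s

130 m s⁻¹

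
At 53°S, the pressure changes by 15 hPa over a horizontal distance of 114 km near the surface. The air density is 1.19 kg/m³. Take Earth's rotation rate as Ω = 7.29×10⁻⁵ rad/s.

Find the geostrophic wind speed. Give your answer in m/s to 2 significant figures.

95 m/s

Coriolis parameter at 53°S:
f = 2Ω sin φ = 2 × 7.29×10⁻⁵ × sin 53° = 1.16×10⁻⁴ s⁻¹
Pressure gradient: |∂P/∂n| = 1500 Pa / 114000 m = 1.32×10⁻² Pa/m
Geostrophic balance (pressure-gradient force = Coriolis force):
V_g = (1/(fρ)) |∂P/∂n| = 1.32×10⁻² / (1.16×10⁻⁴ × 1.19) = 95.0 m/s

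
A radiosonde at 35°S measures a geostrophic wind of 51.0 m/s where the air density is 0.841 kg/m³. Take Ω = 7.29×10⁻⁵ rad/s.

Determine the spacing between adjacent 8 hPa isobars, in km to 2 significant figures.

220 km

Coriolis parameter at 35°S:
f = 2Ω sin φ = 2 × 7.29×10⁻⁵ × sin 35° = 8.36×10⁻⁵ s⁻¹
Geostrophic balance rearranged: |∂P/∂n| = f ρ V_g
|∂P/∂n| = 8.36×10⁻⁵ × 0.841 × 51.0 = 3.59×10⁻³ Pa/m
Isobar spacing: Δn = ΔP/|∂P/∂n| = 800 Pa / 3.59×10⁻³ Pa/m = 223036 m ≈ 220 km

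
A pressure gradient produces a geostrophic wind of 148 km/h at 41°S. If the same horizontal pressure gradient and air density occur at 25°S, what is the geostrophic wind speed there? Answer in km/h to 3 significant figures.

With the same pressure gradient and density, V_g ∝ 1/f ∝ 1/sin φ.
V₂ = V₁ · sin φ₁ / sin φ₂ = 148 × sin 41° / sin 25°
V₂ = 148 × 0.6561/0.4226 = 230 km/h

230 km/h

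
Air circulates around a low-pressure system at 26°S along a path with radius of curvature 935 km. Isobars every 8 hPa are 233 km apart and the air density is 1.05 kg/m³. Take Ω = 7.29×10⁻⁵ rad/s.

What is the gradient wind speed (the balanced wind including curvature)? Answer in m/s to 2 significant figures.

33 m/s

Coriolis parameter at 26°S:
f = 2Ω sin φ = 2 × 7.29×10⁻⁵ × sin 26° = 6.39×10⁻⁵ s⁻¹
Pressure gradient: |∂P/∂n| = 800 Pa / 233000 m = 3.43×10⁻³ Pa/m
Geostrophic speed: V_g = |∂P/∂n|/(fρ) = 3.43×10⁻³/(6.39×10⁻⁵ × 1.05) = 51.2 m/s
Around a low, centrifugal force acts outward with Coriolis, so pressure-gradient force balances both:
(1/ρ)|∂P/∂n| = fV + V²/R  →  V² + fR·V − fR·V_g = 0
With fR = 6.39×10⁻⁵ × 935×10³ m = 59.8 m/s:
V = [−fR + √((fR)² + 4 fR V_g)]/2 = [−59.8 + √(59.8² + 4×59.8×51.2)]/2 = 33 m/s
Subgeostrophic (V < V_g = 51.2 m/s), as expected around a low.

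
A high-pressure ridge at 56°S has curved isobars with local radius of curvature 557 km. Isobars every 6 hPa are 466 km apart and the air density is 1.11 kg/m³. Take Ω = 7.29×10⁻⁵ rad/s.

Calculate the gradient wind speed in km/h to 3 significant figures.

41.7 km/h

Coriolis parameter at 56°S:
f = 2Ω sin φ = 2 × 7.29×10⁻⁵ × sin 56° = 1.21×10⁻⁴ s⁻¹
Pressure gradient: |∂P/∂n| = 600 Pa / 466000 m = 1.29×10⁻³ Pa/m
Geostrophic speed: V_g = |∂P/∂n|/(fρ) = 1.29×10⁻³/(1.21×10⁻⁴ × 1.11) = 9.60 m/s
Around a high, pressure-gradient force acts outward with centrifugal, so Coriolis balances both:
fV = (1/ρ)|∂P/∂n| + V²/R  →  V² − fR·V + fR·V_g = 0
With fR = 1.21×10⁻⁴ × 557×10³ m = 67.3 m/s:
V = [fR − √((fR)² − 4 fR V_g)]/2 = [67.3 − √(67.3² − 4×67.3×9.6)]/2 = 11.6 m/s
Supergeostrophic (V > V_g = 9.6 m/s), as expected around a high.
Converting: 11.6 m/s × 3.6 = 41.7 km/h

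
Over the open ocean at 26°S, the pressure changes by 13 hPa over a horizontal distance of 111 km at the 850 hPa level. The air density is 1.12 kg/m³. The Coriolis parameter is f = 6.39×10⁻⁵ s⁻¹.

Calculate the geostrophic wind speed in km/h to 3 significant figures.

Pressure gradient: |∂P/∂n| = 1300 Pa / 111000 m = 1.17×10⁻² Pa/m
Geostrophic balance (pressure-gradient force = Coriolis force):
V_g = (1/(fρ)) |∂P/∂n| = 1.17×10⁻² / (6.39×10⁻⁵ × 1.12) = 164 m/s
Converting: 164 m/s × 3.6 = 589 km/h

589 km/h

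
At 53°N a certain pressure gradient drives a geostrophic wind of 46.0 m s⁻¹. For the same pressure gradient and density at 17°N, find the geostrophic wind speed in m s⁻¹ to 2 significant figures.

With the same pressure gradient and density, V_g ∝ 1/f ∝ 1/sin φ.
V₂ = V₁ · sin φ₁ / sin φ₂ = 46.0 × sin 53° / sin 17°
V₂ = 46.0 × 0.7986/0.2924 = 130 m s⁻¹

130 m s⁻¹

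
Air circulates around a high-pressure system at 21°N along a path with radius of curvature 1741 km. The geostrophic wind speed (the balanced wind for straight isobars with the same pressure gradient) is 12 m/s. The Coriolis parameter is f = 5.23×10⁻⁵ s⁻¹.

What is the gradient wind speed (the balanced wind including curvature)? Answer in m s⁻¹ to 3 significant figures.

14.2 m s⁻¹

Around a high, pressure-gradient force acts outward with centrifugal, so Coriolis balances both:
fV = (1/ρ)|∂P/∂n| + V²/R  →  V² − fR·V + fR·V_g = 0
With fR = 5.23×10⁻⁵ × 1741×10³ m = 91.1 m/s:
V = [fR − √((fR)² − 4 fR V_g)]/2 = [91.1 − √(91.1² − 4×91.1×12)]/2 = 14.2 m/s
Supergeostrophic (V > V_g = 12 m/s), as expected around a high.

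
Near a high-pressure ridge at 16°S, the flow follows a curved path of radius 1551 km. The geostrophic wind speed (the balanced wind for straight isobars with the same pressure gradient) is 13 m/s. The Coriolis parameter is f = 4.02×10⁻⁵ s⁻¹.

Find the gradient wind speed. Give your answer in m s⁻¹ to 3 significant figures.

18.5 m s⁻¹

Around a high, pressure-gradient force acts outward with centrifugal, so Coriolis balances both:
fV = (1/ρ)|∂P/∂n| + V²/R  →  V² − fR·V + fR·V_g = 0
With fR = 4.02×10⁻⁵ × 1551×10³ m = 62.4 m/s:
V = [fR − √((fR)² − 4 fR V_g)]/2 = [62.4 − √(62.4² − 4×62.4×13)]/2 = 18.5 m/s
Supergeostrophic (V > V_g = 13 m/s), as expected around a high.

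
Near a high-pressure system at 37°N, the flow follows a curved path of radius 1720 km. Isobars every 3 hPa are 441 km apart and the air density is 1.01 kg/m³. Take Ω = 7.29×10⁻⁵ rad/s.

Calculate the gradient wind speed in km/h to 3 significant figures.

Coriolis parameter at 37°N:
f = 2Ω sin φ = 2 × 7.29×10⁻⁵ × sin 37° = 8.77×10⁻⁵ s⁻¹
Pressure gradient: |∂P/∂n| = 300 Pa / 441000 m = 6.80×10⁻⁴ Pa/m
Geostrophic speed: V_g = |∂P/∂n|/(fρ) = 6.80×10⁻⁴/(8.77×10⁻⁵ × 1.01) = 7.68 m/s
Around a high, pressure-gradient force acts outward with centrifugal, so Coriolis balances both:
fV = (1/ρ)|∂P/∂n| + V²/R  →  V² − fR·V + fR·V_g = 0
With fR = 8.77×10⁻⁵ × 1720×10³ m = 151 m/s:
V = [fR − √((fR)² − 4 fR V_g)]/2 = [151 − √(151² − 4×151×7.68)]/2 = 8.11 m/s
Supergeostrophic (V > V_g = 7.68 m/s), as expected around a high.
Converting: 8.11 m/s × 3.6 = 29.2 km/h

29.2 km/h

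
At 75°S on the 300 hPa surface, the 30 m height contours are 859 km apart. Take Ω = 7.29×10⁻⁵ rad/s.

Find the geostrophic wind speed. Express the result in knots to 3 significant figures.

4.73 knots

Coriolis parameter at 75°S:
f = 2Ω sin φ = 2 × 7.29×10⁻⁵ × sin 75° = 1.41×10⁻⁴ s⁻¹
Height gradient: |∂Z/∂n| = 30 m / 859000 m = 3.49×10⁻⁵
On a pressure surface, geostrophic balance gives V_g = (g/f)|∂Z/∂n|:
V_g = 9.81 × 3.49×10⁻⁵ / 1.41×10⁻⁴ = 2.43 m/s
Converting: 2.43 m/s × 1.944 = 4.73 knots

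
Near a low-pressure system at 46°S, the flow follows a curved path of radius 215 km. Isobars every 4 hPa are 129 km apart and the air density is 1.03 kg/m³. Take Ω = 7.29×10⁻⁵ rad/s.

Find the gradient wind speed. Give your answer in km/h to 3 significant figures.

Coriolis parameter at 46°S:
f = 2Ω sin φ = 2 × 7.29×10⁻⁵ × sin 46° = 1.05×10⁻⁴ s⁻¹
Pressure gradient: |∂P/∂n| = 400 Pa / 129000 m = 3.10×10⁻³ Pa/m
Geostrophic speed: V_g = |∂P/∂n|/(fρ) = 3.10×10⁻³/(1.05×10⁻⁴ × 1.03) = 28.7 m/s
Around a low, centrifugal force acts outward with Coriolis, so pressure-gradient force balances both:
(1/ρ)|∂P/∂n| = fV + V²/R  →  V² + fR·V − fR·V_g = 0
With fR = 1.05×10⁻⁴ × 215×10³ m = 22.5 m/s:
V = [−fR + √((fR)² + 4 fR V_g)]/2 = [−22.5 + √(22.5² + 4×22.5×28.7)]/2 = 16.6 m/s
Subgeostrophic (V < V_g = 28.7 m/s), as expected around a low.
Converting: 16.6 m/s × 3.6 = 59.6 km/h

59.6 km/h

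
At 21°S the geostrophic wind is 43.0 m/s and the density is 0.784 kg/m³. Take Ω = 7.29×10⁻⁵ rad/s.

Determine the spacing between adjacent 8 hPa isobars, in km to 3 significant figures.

454 km

Coriolis parameter at 21°S:
f = 2Ω sin φ = 2 × 7.29×10⁻⁵ × sin 21° = 5.23×10⁻⁵ s⁻¹
Geostrophic balance rearranged: |∂P/∂n| = f ρ V_g
|∂P/∂n| = 5.23×10⁻⁵ × 0.784 × 43.0 = 1.76×10⁻³ Pa/m
Isobar spacing: Δn = ΔP/|∂P/∂n| = 800 Pa / 1.76×10⁻³ Pa/m = 454170 m ≈ 454 km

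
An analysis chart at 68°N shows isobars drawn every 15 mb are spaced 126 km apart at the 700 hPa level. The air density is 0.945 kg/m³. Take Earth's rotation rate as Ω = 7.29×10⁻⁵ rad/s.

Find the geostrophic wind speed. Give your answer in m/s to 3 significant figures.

Coriolis parameter at 68°N:
f = 2Ω sin φ = 2 × 7.29×10⁻⁵ × sin 68° = 1.35×10⁻⁴ s⁻¹
Pressure gradient: |∂P/∂n| = 1500 Pa / 126000 m = 1.19×10⁻² Pa/m
Geostrophic balance (pressure-gradient force = Coriolis force):
V_g = (1/(fρ)) |∂P/∂n| = 1.19×10⁻² / (1.35×10⁻⁴ × 0.945) = 93.2 m/s

93.2 m/s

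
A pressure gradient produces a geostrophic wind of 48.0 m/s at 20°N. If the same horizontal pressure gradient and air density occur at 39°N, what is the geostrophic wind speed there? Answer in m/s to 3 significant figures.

With the same pressure gradient and density, V_g ∝ 1/f ∝ 1/sin φ.
V₂ = V₁ · sin φ₁ / sin φ₂ = 48.0 × sin 20° / sin 39°
V₂ = 48.0 × 0.3420/0.6293 = 26.1 m/s

26.1 m/s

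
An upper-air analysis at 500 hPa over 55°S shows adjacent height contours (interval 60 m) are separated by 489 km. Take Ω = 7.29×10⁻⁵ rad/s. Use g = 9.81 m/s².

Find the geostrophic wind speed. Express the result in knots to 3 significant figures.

19.6 knots

Coriolis parameter at 55°S:
f = 2Ω sin φ = 2 × 7.29×10⁻⁵ × sin 55° = 1.19×10⁻⁴ s⁻¹
Height gradient: |∂Z/∂n| = 60 m / 489000 m = 1.23×10⁻⁴
On a pressure surface, geostrophic balance gives V_g = (g/f)|∂Z/∂n|:
V_g = 9.81 × 1.23×10⁻⁴ / 1.19×10⁻⁴ = 10.1 m/s
Converting: 10.1 m/s × 1.944 = 19.6 knots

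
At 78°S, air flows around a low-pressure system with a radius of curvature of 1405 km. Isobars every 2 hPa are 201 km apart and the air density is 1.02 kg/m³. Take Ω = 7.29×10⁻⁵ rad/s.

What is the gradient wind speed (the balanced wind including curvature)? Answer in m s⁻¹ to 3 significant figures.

Coriolis parameter at 78°S:
f = 2Ω sin φ = 2 × 7.29×10⁻⁵ × sin 78° = 1.43×10⁻⁴ s⁻¹
Pressure gradient: |∂P/∂n| = 200 Pa / 201000 m = 9.95×10⁻⁴ Pa/m
Geostrophic speed: V_g = |∂P/∂n|/(fρ) = 9.95×10⁻⁴/(1.43×10⁻⁴ × 1.02) = 6.84 m/s
Around a low, centrifugal force acts outward with Coriolis, so pressure-gradient force balances both:
(1/ρ)|∂P/∂n| = fV + V²/R  →  V² + fR·V − fR·V_g = 0
With fR = 1.43×10⁻⁴ × 1405×10³ m = 200 m/s:
V = [−fR + √((fR)² + 4 fR V_g)]/2 = [−200 + √(200² + 4×200×6.84)]/2 = 6.62 m/s
Subgeostrophic (V < V_g = 6.84 m/s), as expected around a low.

6.62 m s⁻¹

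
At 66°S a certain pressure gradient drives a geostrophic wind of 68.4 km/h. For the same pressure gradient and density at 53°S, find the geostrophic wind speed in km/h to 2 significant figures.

With the same pressure gradient and density, V_g ∝ 1/f ∝ 1/sin φ.
V₂ = V₁ · sin φ₁ / sin φ₂ = 68.4 × sin 66° / sin 53°
V₂ = 68.4 × 0.9135/0.7986 = 78 km/h

78 km/h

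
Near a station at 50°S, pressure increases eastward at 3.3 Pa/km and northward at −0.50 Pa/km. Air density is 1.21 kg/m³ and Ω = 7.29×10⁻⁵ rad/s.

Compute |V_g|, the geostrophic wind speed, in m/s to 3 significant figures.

24.7 m/s

Coriolis parameter at 50°S:
f = 2Ω sin φ = 2 × 7.29×10⁻⁵ × sin 50° = 1.12×10⁻⁴ s⁻¹
In the Southern Hemisphere f is negative: f = −1.12×10⁻⁴ s⁻¹.
Component geostrophic relations (x east, y north):
u_g = −(1/(fρ)) ∂P/∂y,  v_g = (1/(fρ)) ∂P/∂x
u_g = −(−0.50×10⁻³)/(−1.12×10⁻⁴ × 1.21) = −3.70 m/s;  v_g = (3.3×10⁻³)/(−1.12×10⁻⁴ × 1.21) = −24.4 m/s
|V_g| = √(u_g² + v_g²) = 24.7 m/s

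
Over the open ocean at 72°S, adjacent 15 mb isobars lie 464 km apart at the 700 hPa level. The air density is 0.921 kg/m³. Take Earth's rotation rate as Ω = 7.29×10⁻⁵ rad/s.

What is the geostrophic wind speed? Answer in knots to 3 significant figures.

Coriolis parameter at 72°S:
f = 2Ω sin φ = 2 × 7.29×10⁻⁵ × sin 72° = 1.39×10⁻⁴ s⁻¹
Pressure gradient: |∂P/∂n| = 1500 Pa / 464000 m = 3.23×10⁻³ Pa/m
Geostrophic balance (pressure-gradient force = Coriolis force):
V_g = (1/(fρ)) |∂P/∂n| = 3.23×10⁻³ / (1.39×10⁻⁴ × 0.921) = 25.3 m/s
Converting: 25.3 m/s × 1.944 = 49.2 knots

49.2 knots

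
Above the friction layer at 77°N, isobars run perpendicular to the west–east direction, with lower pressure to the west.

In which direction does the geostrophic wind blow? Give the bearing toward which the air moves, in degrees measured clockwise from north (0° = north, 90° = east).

000°

The pressure-gradient force points toward the west (bearing 270°).
Geostrophic balance: in the Northern Hemisphere the Coriolis force deflects motion to the right, so the geostrophic wind blows 90° to the right of the pressure-gradient force (low pressure on the left).
Rotating 270° by 90° clockwise gives 000° — the wind blows toward the north.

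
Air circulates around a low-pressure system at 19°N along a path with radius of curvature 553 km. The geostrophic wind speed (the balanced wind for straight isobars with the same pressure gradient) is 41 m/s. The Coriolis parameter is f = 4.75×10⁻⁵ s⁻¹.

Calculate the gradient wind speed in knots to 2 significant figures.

Around a low, centrifugal force acts outward with Coriolis, so pressure-gradient force balances both:
(1/ρ)|∂P/∂n| = fV + V²/R  →  V² + fR·V − fR·V_g = 0
With fR = 4.75×10⁻⁵ × 553×10³ m = 26.3 m/s:
V = [−fR + √((fR)² + 4 fR V_g)]/2 = [−26.3 + √(26.3² + 4×26.3×41)]/2 = 22.2 m/s
Subgeostrophic (V < V_g = 41 m/s), as expected around a low.
Converting: 22.2 m/s × 1.944 = 43 knots

43 knots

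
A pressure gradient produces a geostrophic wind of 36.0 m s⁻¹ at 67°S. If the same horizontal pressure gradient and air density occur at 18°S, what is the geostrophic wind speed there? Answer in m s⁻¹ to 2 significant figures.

With the same pressure gradient and density, V_g ∝ 1/f ∝ 1/sin φ.
V₂ = V₁ · sin φ₁ / sin φ₂ = 36.0 × sin 67° / sin 18°
V₂ = 36.0 × 0.9205/0.3090 = 110 m s⁻¹

110 m s⁻¹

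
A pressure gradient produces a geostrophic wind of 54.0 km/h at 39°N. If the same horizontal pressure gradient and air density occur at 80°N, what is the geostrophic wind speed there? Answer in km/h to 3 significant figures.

With the same pressure gradient and density, V_g ∝ 1/f ∝ 1/sin φ.
V₂ = V₁ · sin φ₁ / sin φ₂ = 54.0 × sin 39° / sin 80°
V₂ = 54.0 × 0.6293/0.9848 = 34.5 km/h

34.5 km/h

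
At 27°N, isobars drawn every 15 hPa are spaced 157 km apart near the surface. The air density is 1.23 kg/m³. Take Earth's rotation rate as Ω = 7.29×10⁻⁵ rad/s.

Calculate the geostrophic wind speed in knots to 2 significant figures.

Coriolis parameter at 27°N:
f = 2Ω sin φ = 2 × 7.29×10⁻⁵ × sin 27° = 6.62×10⁻⁵ s⁻¹
Pressure gradient: |∂P/∂n| = 1500 Pa / 157000 m = 9.55×10⁻³ Pa/m
Geostrophic balance (pressure-gradient force = Coriolis force):
V_g = (1/(fρ)) |∂P/∂n| = 9.55×10⁻³ / (6.62×10⁻⁵ × 1.23) = 117 m/s
Converting: 117 m/s × 1.944 = 230 knots

230 knots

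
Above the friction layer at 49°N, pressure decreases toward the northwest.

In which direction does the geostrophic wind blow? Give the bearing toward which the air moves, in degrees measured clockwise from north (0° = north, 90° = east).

The pressure-gradient force points toward the northwest (bearing 315°).
Geostrophic balance: in the Northern Hemisphere the Coriolis force deflects motion to the right, so the geostrophic wind blows 90° to the right of the pressure-gradient force (low pressure on the left).
Rotating 315° by 90° clockwise gives 045° — the wind blows toward the northeast.

045°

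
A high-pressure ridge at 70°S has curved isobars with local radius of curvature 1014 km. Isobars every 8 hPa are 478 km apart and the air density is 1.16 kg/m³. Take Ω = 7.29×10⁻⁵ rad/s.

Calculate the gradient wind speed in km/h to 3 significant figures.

Coriolis parameter at 70°S:
f = 2Ω sin φ = 2 × 7.29×10⁻⁵ × sin 70° = 1.37×10⁻⁴ s⁻¹
Pressure gradient: |∂P/∂n| = 800 Pa / 478000 m = 1.67×10⁻³ Pa/m
Geostrophic speed: V_g = |∂P/∂n|/(fρ) = 1.67×10⁻³/(1.37×10⁻⁴ × 1.16) = 10.5 m/s
Around a high, pressure-gradient force acts outward with centrifugal, so Coriolis balances both:
fV = (1/ρ)|∂P/∂n| + V²/R  →  V² − fR·V + fR·V_g = 0
With fR = 1.37×10⁻⁴ × 1014×10³ m = 139 m/s:
V = [fR − √((fR)² − 4 fR V_g)]/2 = [139 − √(139² − 4×139×10.5)]/2 = 11.5 m/s
Supergeostrophic (V > V_g = 10.5 m/s), as expected around a high.
Converting: 11.5 m/s × 3.6 = 41.3 km/h

41.3 km/h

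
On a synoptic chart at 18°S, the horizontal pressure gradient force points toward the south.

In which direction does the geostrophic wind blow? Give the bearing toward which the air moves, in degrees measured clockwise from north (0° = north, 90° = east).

The pressure-gradient force points toward the south (bearing 180°).
Geostrophic balance: in the Southern Hemisphere the Coriolis force deflects motion to the left, so the geostrophic wind blows 90° to the left of the pressure-gradient force (low pressure on the right).
Rotating 180° by 90° counterclockwise gives 090° — the wind blows toward the east.

090°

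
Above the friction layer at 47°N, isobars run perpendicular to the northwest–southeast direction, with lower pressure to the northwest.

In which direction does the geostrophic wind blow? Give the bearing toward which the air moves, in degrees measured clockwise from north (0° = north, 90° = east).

The pressure-gradient force points toward the northwest (bearing 315°).
Geostrophic balance: in the Northern Hemisphere the Coriolis force deflects motion to the right, so the geostrophic wind blows 90° to the right of the pressure-gradient force (low pressure on the left).
Rotating 315° by 90° clockwise gives 045° — the wind blows toward the northeast.

045°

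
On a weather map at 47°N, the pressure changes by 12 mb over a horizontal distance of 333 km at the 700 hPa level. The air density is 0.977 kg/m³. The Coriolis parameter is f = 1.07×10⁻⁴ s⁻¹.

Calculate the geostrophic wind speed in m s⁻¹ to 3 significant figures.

34.5 m s⁻¹

Pressure gradient: |∂P/∂n| = 1200 Pa / 333000 m = 3.60×10⁻³ Pa/m
Geostrophic balance (pressure-gradient force = Coriolis force):
V_g = (1/(fρ)) |∂P/∂n| = 3.60×10⁻³ / (1.07×10⁻⁴ × 0.977) = 34.5 m/s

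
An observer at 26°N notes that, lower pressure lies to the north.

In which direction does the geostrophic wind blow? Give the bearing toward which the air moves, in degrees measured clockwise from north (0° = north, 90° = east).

090°

The pressure-gradient force points toward the north (bearing 000°).
Geostrophic balance: in the Northern Hemisphere the Coriolis force deflects motion to the right, so the geostrophic wind blows 90° to the right of the pressure-gradient force (low pressure on the left).
Rotating 000° by 90° clockwise gives 090° — the wind blows toward the east.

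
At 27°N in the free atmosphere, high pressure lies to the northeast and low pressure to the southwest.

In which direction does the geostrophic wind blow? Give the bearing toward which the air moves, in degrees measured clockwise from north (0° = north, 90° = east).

315°

The pressure-gradient force points toward the southwest (bearing 225°).
Geostrophic balance: in the Northern Hemisphere the Coriolis force deflects motion to the right, so the geostrophic wind blows 90° to the right of the pressure-gradient force (low pressure on the left).
Rotating 225° by 90° clockwise gives 315° — the wind blows toward the northwest.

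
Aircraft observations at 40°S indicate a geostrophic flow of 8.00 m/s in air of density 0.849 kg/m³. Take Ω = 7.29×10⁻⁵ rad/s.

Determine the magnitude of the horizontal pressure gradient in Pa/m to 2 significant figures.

6.4×10⁻⁴ Pa/m

Coriolis parameter at 40°S:
f = 2Ω sin φ = 2 × 7.29×10⁻⁵ × sin 40° = 9.37×10⁻⁵ s⁻¹
Geostrophic balance rearranged: |∂P/∂n| = f ρ V_g
|∂P/∂n| = 9.37×10⁻⁵ × 0.849 × 8.00 = 6.37×10⁻⁴ Pa/m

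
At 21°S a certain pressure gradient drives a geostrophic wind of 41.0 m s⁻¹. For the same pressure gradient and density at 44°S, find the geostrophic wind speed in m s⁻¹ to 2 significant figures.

21 m s⁻¹

With the same pressure gradient and density, V_g ∝ 1/f ∝ 1/sin φ.
V₂ = V₁ · sin φ₁ / sin φ₂ = 41.0 × sin 21° / sin 44°
V₂ = 41.0 × 0.3584/0.6947 = 21 m s⁻¹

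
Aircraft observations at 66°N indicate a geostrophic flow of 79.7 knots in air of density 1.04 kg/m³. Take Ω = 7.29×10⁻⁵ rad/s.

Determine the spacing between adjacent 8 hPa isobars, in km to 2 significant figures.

140 km

Coriolis parameter at 66°N:
f = 2Ω sin φ = 2 × 7.29×10⁻⁵ × sin 66° = 1.33×10⁻⁴ s⁻¹
Wind speed in SI: 79.7 knots = 41.0 m/s
Geostrophic balance rearranged: |∂P/∂n| = f ρ V_g
|∂P/∂n| = 1.33×10⁻⁴ × 1.04 × 41.0 = 5.68×10⁻³ Pa/m
Isobar spacing: Δn = ΔP/|∂P/∂n| = 800 Pa / 5.68×10⁻³ Pa/m = 140855 m ≈ 140 km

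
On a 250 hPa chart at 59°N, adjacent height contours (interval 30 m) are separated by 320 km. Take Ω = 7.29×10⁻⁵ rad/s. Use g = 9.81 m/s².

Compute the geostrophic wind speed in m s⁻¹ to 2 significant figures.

Coriolis parameter at 59°N:
f = 2Ω sin φ = 2 × 7.29×10⁻⁵ × sin 59° = 1.25×10⁻⁴ s⁻¹
Height gradient: |∂Z/∂n| = 30 m / 320000 m = 9.38×10⁻⁵
On a pressure surface, geostrophic balance gives V_g = (g/f)|∂Z/∂n|:
V_g = 9.81 × 9.38×10⁻⁵ / 1.25×10⁻⁴ = 7.36 m/s

7.4 m s⁻¹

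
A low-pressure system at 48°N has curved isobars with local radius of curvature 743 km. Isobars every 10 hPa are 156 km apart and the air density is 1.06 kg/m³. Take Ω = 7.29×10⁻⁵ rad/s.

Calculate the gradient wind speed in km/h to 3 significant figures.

Coriolis parameter at 48°N:
f = 2Ω sin φ = 2 × 7.29×10⁻⁵ × sin 48° = 1.08×10⁻⁴ s⁻¹
Pressure gradient: |∂P/∂n| = 1000 Pa / 156000 m = 6.41×10⁻³ Pa/m
Geostrophic speed: V_g = |∂P/∂n|/(fρ) = 6.41×10⁻³/(1.08×10⁻⁴ × 1.06) = 55.8 m/s
Around a low, centrifugal force acts outward with Coriolis, so pressure-gradient force balances both:
(1/ρ)|∂P/∂n| = fV + V²/R  →  V² + fR·V − fR·V_g = 0
With fR = 1.08×10⁻⁴ × 743×10³ m = 80.5 m/s:
V = [−fR + √((fR)² + 4 fR V_g)]/2 = [−80.5 + √(80.5² + 4×80.5×55.8)]/2 = 37.9 m/s
Subgeostrophic (V < V_g = 55.8 m/s), as expected around a low.
Converting: 37.9 m/s × 3.6 = 137 km/h

137 km/h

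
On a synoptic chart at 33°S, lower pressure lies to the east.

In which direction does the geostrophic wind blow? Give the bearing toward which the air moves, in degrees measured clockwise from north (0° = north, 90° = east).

The pressure-gradient force points toward the east (bearing 090°).
Geostrophic balance: in the Southern Hemisphere the Coriolis force deflects motion to the left, so the geostrophic wind blows 90° to the left of the pressure-gradient force (low pressure on the right).
Rotating 090° by 90° counterclockwise gives 000° — the wind blows toward the north.

000°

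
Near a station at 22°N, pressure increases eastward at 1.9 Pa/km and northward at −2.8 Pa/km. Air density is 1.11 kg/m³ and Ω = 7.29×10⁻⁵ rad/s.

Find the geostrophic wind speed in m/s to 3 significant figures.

55.8 m/s

Coriolis parameter at 22°N:
f = 2Ω sin φ = 2 × 7.29×10⁻⁵ × sin 22° = 5.46×10⁻⁵ s⁻¹
Component geostrophic relations (x east, y north):
u_g = −(1/(fρ)) ∂P/∂y,  v_g = (1/(fρ)) ∂P/∂x
u_g = −(−2.8×10⁻³)/(5.46×10⁻⁵ × 1.11) = 46.2 m/s;  v_g = (1.9×10⁻³)/(5.46×10⁻⁵ × 1.11) = 31.3 m/s
|V_g| = √(u_g² + v_g²) = 55.8 m/s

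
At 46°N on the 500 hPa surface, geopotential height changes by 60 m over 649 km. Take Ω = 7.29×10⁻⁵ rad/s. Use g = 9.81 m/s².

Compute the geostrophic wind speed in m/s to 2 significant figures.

8.6 m/s

Coriolis parameter at 46°N:
f = 2Ω sin φ = 2 × 7.29×10⁻⁵ × sin 46° = 1.05×10⁻⁴ s⁻¹
Height gradient: |∂Z/∂n| = 60 m / 649000 m = 9.24×10⁻⁵
On a pressure surface, geostrophic balance gives V_g = (g/f)|∂Z/∂n|:
V_g = 9.81 × 9.24×10⁻⁵ / 1.05×10⁻⁴ = 8.65 m/s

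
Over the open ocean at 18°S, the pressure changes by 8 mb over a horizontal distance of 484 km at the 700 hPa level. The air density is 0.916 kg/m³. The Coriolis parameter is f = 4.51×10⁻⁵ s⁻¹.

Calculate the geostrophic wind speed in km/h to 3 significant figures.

Pressure gradient: |∂P/∂n| = 800 Pa / 484000 m = 1.65×10⁻³ Pa/m
Geostrophic balance (pressure-gradient force = Coriolis force):
V_g = (1/(fρ)) |∂P/∂n| = 1.65×10⁻³ / (4.51×10⁻⁵ × 0.916) = 40.0 m/s
Converting: 40.0 m/s × 3.6 = 144 km/h

144 km/h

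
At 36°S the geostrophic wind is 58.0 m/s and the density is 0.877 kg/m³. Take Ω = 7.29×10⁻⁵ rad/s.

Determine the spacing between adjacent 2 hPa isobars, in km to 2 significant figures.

46 km

Coriolis parameter at 36°S:
f = 2Ω sin φ = 2 × 7.29×10⁻⁵ × sin 36° = 8.57×10⁻⁵ s⁻¹
Geostrophic balance rearranged: |∂P/∂n| = f ρ V_g
|∂P/∂n| = 8.57×10⁻⁵ × 0.877 × 58.0 = 4.36×10⁻³ Pa/m
Isobar spacing: Δn = ΔP/|∂P/∂n| = 200 Pa / 4.36×10⁻³ Pa/m = 45880 m ≈ 46 km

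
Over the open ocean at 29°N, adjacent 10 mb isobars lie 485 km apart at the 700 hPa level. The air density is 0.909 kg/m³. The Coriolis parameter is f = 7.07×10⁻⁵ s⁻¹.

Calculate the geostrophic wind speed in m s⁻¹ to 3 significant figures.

32.1 m s⁻¹

Pressure gradient: |∂P/∂n| = 1000 Pa / 485000 m = 2.06×10⁻³ Pa/m
Geostrophic balance (pressure-gradient force = Coriolis force):
V_g = (1/(fρ)) |∂P/∂n| = 2.06×10⁻³ / (7.07×10⁻⁵ × 0.909) = 32.1 m/s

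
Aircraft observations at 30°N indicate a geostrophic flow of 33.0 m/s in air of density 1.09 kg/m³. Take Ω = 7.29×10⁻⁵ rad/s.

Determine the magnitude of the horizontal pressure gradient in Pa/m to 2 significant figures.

2.6×10⁻³ Pa/m

Coriolis parameter at 30°N:
f = 2Ω sin φ = 2 × 7.29×10⁻⁵ × sin 30° = 7.29×10⁻⁵ s⁻¹
Geostrophic balance rearranged: |∂P/∂n| = f ρ V_g
|∂P/∂n| = 7.29×10⁻⁵ × 1.09 × 33.0 = 2.62×10⁻³ Pa/m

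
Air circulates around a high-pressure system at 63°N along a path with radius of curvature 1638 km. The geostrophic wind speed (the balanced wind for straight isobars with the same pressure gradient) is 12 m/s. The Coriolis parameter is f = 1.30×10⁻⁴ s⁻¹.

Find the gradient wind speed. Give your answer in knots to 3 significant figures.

Around a high, pressure-gradient force acts outward with centrifugal, so Coriolis balances both:
fV = (1/ρ)|∂P/∂n| + V²/R  →  V² − fR·V + fR·V_g = 0
With fR = 1.30×10⁻⁴ × 1638×10³ m = 213 m/s:
V = [fR − √((fR)² − 4 fR V_g)]/2 = [213 − √(213² − 4×213×12)]/2 = 12.8 m/s
Supergeostrophic (V > V_g = 12 m/s), as expected around a high.
Converting: 12.8 m/s × 1.944 = 24.8 knots

24.8 knots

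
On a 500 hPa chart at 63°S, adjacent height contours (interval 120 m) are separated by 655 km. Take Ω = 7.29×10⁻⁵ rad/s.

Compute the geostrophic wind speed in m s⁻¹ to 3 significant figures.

Coriolis parameter at 63°S:
f = 2Ω sin φ = 2 × 7.29×10⁻⁵ × sin 63° = 1.30×10⁻⁴ s⁻¹
Height gradient: |∂Z/∂n| = 120 m / 655000 m = 1.83×10⁻⁴
On a pressure surface, geostrophic balance gives V_g = (g/f)|∂Z/∂n|:
V_g = 9.81 × 1.83×10⁻⁴ / 1.30×10⁻⁴ = 13.8 m/s

13.8 m s⁻¹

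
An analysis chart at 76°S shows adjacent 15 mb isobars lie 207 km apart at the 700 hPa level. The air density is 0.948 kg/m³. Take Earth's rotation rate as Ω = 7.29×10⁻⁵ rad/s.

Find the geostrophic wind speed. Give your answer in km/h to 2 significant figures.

Coriolis parameter at 76°S:
f = 2Ω sin φ = 2 × 7.29×10⁻⁵ × sin 76° = 1.41×10⁻⁴ s⁻¹
Pressure gradient: |∂P/∂n| = 1500 Pa / 207000 m = 7.25×10⁻³ Pa/m
Geostrophic balance (pressure-gradient force = Coriolis force):
V_g = (1/(fρ)) |∂P/∂n| = 7.25×10⁻³ / (1.41×10⁻⁴ × 0.948) = 54.0 m/s
Converting: 54.0 m/s × 3.6 = 190 km/h

190 km/h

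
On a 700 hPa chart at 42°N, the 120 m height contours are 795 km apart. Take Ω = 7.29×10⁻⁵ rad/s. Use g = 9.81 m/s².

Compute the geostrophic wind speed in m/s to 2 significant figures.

15 m/s

Coriolis parameter at 42°N:
f = 2Ω sin φ = 2 × 7.29×10⁻⁵ × sin 42° = 9.76×10⁻⁵ s⁻¹
Height gradient: |∂Z/∂n| = 120 m / 795000 m = 1.51×10⁻⁴
On a pressure surface, geostrophic balance gives V_g = (g/f)|∂Z/∂n|:
V_g = 9.81 × 1.51×10⁻⁴ / 9.76×10⁻⁵ = 15.2 m/s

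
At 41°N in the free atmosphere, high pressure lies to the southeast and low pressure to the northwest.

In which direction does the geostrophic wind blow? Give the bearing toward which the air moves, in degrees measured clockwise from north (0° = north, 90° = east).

The pressure-gradient force points toward the northwest (bearing 315°).
Geostrophic balance: in the Northern Hemisphere the Coriolis force deflects motion to the right, so the geostrophic wind blows 90° to the right of the pressure-gradient force (low pressure on the left).
Rotating 315° by 90° clockwise gives 045° — the wind blows toward the northeast.

045°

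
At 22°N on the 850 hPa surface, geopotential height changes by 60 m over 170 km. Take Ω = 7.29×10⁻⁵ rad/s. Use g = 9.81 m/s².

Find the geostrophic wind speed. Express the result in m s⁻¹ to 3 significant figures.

Coriolis parameter at 22°N:
f = 2Ω sin φ = 2 × 7.29×10⁻⁵ × sin 22° = 5.46×10⁻⁵ s⁻¹
Height gradient: |∂Z/∂n| = 60 m / 170000 m = 3.53×10⁻⁴
On a pressure surface, geostrophic balance gives V_g = (g/f)|∂Z/∂n|:
V_g = 9.81 × 3.53×10⁻⁴ / 5.46×10⁻⁵ = 63.4 m/s

63.4 m s⁻¹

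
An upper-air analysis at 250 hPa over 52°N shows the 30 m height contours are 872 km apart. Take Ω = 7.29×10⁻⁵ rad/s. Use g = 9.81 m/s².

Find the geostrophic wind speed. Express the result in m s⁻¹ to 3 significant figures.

Coriolis parameter at 52°N:
f = 2Ω sin φ = 2 × 7.29×10⁻⁵ × sin 52° = 1.15×10⁻⁴ s⁻¹
Height gradient: |∂Z/∂n| = 30 m / 872000 m = 3.44×10⁻⁵
On a pressure surface, geostrophic balance gives V_g = (g/f)|∂Z/∂n|:
V_g = 9.81 × 3.44×10⁻⁵ / 1.15×10⁻⁴ = 2.94 m/s

2.94 m s⁻¹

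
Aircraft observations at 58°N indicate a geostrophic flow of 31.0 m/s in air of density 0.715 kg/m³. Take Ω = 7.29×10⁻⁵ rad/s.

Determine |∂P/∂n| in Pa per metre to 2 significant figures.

2.7×10⁻³ Pa/m

Coriolis parameter at 58°N:
f = 2Ω sin φ = 2 × 7.29×10⁻⁵ × sin 58° = 1.24×10⁻⁴ s⁻¹
Geostrophic balance rearranged: |∂P/∂n| = f ρ V_g
|∂P/∂n| = 1.24×10⁻⁴ × 0.715 × 31.0 = 2.74×10⁻³ Pa/m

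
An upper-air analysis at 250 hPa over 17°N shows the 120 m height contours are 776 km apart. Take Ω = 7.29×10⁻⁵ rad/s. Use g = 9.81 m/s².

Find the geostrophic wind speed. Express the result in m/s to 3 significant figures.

35.6 m/s

Coriolis parameter at 17°N:
f = 2Ω sin φ = 2 × 7.29×10⁻⁵ × sin 17° = 4.26×10⁻⁵ s⁻¹
Height gradient: |∂Z/∂n| = 120 m / 776000 m = 1.55×10⁻⁴
On a pressure surface, geostrophic balance gives V_g = (g/f)|∂Z/∂n|:
V_g = 9.81 × 1.55×10⁻⁴ / 4.26×10⁻⁵ = 35.6 m/s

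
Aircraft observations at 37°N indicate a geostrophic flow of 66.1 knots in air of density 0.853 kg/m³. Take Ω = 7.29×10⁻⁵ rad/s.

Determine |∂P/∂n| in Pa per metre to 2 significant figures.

Coriolis parameter at 37°N:
f = 2Ω sin φ = 2 × 7.29×10⁻⁵ × sin 37° = 8.77×10⁻⁵ s⁻¹
Wind speed in SI: 66.1 knots = 34.0 m/s
Geostrophic balance rearranged: |∂P/∂n| = f ρ V_g
|∂P/∂n| = 8.77×10⁻⁵ × 0.853 × 34.0 = 2.55×10⁻³ Pa/m

2.5×10⁻³ Pa/m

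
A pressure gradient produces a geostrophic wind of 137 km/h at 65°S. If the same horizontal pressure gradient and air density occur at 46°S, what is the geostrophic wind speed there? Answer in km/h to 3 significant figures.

173 km/h

With the same pressure gradient and density, V_g ∝ 1/f ∝ 1/sin φ.
V₂ = V₁ · sin φ₁ / sin φ₂ = 137 × sin 65° / sin 46°
V₂ = 137 × 0.9063/0.7193 = 173 km/h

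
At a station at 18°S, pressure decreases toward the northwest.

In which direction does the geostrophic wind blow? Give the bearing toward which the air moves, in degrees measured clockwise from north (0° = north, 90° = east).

225°

The pressure-gradient force points toward the northwest (bearing 315°).
Geostrophic balance: in the Southern Hemisphere the Coriolis force deflects motion to the left, so the geostrophic wind blows 90° to the left of the pressure-gradient force (low pressure on the right).
Rotating 315° by 90° counterclockwise gives 225° — the wind blows toward the southwest.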